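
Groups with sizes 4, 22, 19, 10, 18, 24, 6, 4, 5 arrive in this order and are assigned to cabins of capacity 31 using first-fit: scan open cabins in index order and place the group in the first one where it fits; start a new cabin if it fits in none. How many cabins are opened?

  4 → cabin 1 (new)  [load 4/31]
  22 → cabin 1  [load 26/31]
  19 → cabin 2 (new)  [load 19/31]
  10 → cabin 2  [load 29/31]
  18 → cabin 3 (new)  [load 18/31]
  24 → cabin 4 (new)  [load 24/31]
  6 → cabin 3  [load 24/31]
  4 → cabin 1  [load 30/31]
  5 → cabin 3  [load 29/31]
4 cabins opened.

4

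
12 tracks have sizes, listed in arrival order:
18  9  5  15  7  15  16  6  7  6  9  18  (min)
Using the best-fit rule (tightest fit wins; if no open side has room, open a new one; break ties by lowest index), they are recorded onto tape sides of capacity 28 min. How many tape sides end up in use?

  18 → side 1 (new)  [load 18/28]
  9 → side 1  [load 27/28]
  5 → side 2 (new)  [load 5/28]
  15 → side 2  [load 20/28]
  7 → side 2  [load 27/28]
  15 → side 3 (new)  [load 15/28]
  16 → side 4 (new)  [load 16/28]
  6 → side 4  [load 22/28]
  7 → side 3  [load 22/28]
  6 → side 3  [load 28/28]
  9 → side 5 (new)  [load 9/28]
  18 → side 5  [load 27/28]
5 tape sides opened.

5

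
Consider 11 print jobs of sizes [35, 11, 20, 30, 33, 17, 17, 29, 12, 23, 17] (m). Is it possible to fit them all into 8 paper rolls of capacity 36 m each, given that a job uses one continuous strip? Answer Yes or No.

A valid assignment using 8 paper rolls:
  roll 1: 35 = 35
  roll 2: 33 = 33
  roll 3: 30 = 30
  roll 4: 29 = 29
  roll 5: 23 + 12 = 35
  roll 6: 20 + 11 = 31
  roll 7: 17 + 17 = 34
  roll 8: 17 = 17
Every load is within 36 m, so 8 paper rolls suffice.

Yes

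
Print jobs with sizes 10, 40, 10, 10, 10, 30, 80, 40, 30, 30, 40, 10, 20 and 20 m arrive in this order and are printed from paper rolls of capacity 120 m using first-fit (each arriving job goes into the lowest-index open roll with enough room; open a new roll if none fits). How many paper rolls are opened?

4

  10 → roll 1 (new)  [load 10/120]
  40 → roll 1  [load 50/120]
  10 → roll 1  [load 60/120]
  10 → roll 1  [load 70/120]
  10 → roll 1  [load 80/120]
  30 → roll 1  [load 110/120]
  80 → roll 2 (new)  [load 80/120]
  40 → roll 2  [load 120/120]
  30 → roll 3 (new)  [load 30/120]
  30 → roll 3  [load 60/120]
  40 → roll 3  [load 100/120]
  10 → roll 1  [load 120/120]
  20 → roll 3  [load 120/120]
  20 → roll 4 (new)  [load 20/120]
4 paper rolls opened.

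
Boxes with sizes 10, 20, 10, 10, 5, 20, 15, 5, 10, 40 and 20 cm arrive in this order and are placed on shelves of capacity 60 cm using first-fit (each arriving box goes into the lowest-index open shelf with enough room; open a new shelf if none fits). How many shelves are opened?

3

  10 → shelf 1 (new)  [load 10/60]
  20 → shelf 1  [load 30/60]
  10 → shelf 1  [load 40/60]
  10 → shelf 1  [load 50/60]
  5 → shelf 1  [load 55/60]
  20 → shelf 2 (new)  [load 20/60]
  15 → shelf 2  [load 35/60]
  5 → shelf 1  [load 60/60]
  10 → shelf 2  [load 45/60]
  40 → shelf 3 (new)  [load 40/60]
  20 → shelf 3  [load 60/60]
3 shelves opened.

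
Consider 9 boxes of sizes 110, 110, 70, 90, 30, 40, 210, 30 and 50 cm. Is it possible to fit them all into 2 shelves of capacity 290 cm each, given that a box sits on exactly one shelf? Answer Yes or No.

Total = 740 cm; ⌈740/290⌉ = 3.
At least 3 shelves are required, but only 2 are allowed.

No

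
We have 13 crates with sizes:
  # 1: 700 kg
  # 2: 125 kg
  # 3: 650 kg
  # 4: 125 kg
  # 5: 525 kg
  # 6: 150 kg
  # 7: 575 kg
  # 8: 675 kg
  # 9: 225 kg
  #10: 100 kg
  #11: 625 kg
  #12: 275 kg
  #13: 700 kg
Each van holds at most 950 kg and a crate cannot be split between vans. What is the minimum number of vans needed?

7

Total = 700 + 700 + 675 + 650 + 625 + 575 + 525 + 275 + 225 + 150 + 125 + 125 + 100 = 5450 kg.
Lower bound: ⌈5450/950⌉ = 6 vans.
Also, 7 crates each exceed 475 kg, and no two of those can share a van, so at least 7 vans are needed.
A packing using 7 vans:
  van 1: 700 + 225 = 925
  van 2: 700 + 150 + 100 = 950
  van 3: 675 + 275 = 950
  van 4: 650 + 125 + 125 = 900
  van 5: 625 = 625
  van 6: 575 = 575
  van 7: 525 = 525
This matches the lower bound, so 7 is optimal.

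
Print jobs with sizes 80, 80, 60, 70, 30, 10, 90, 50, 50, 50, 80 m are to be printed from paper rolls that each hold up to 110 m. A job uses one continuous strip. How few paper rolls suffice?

Total = 90 + 80 + 80 + 80 + 70 + 60 + 50 + 50 + 50 + 30 + 10 = 650 m.
Lower bound: ⌈650/110⌉ = 6 paper rolls.
A packing using 7 paper rolls:
  roll 1: 90 + 10 = 100
  roll 2: 80 + 30 = 110
  roll 3: 80 = 80
  roll 4: 80 = 80
  roll 5: 70 = 70
  roll 6: 60 + 50 = 110
  roll 7: 50 + 50 = 100
No arrangement into 6 paper rolls stays within capacity, so 7 is optimal.

7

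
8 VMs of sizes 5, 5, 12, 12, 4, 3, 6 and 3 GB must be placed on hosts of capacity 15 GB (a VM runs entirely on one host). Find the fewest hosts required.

4

Total = 12 + 12 + 6 + 5 + 5 + 4 + 3 + 3 = 50 GB.
Lower bound: ⌈50/15⌉ = 4 hosts.
A packing using 4 hosts:
  host 1: 12 + 3 = 15
  host 2: 12 + 3 = 15
  host 3: 6 + 5 + 4 = 15
  host 4: 5 = 5
This matches the lower bound, so 4 is optimal.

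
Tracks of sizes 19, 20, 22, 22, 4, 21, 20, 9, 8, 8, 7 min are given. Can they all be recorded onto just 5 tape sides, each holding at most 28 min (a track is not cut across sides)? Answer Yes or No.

No

Total = 160 min; ⌈160/28⌉ = 6.
At least 6 tape sides are required, but only 5 are allowed.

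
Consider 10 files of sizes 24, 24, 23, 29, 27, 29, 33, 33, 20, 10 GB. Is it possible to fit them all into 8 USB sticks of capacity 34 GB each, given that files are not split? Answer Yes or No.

No

Total = 252 GB; ⌈252/34⌉ = 8.
9 files each exceed half the capacity and cannot share a USB stick, forcing at least 9 USB sticks.
At least 9 USB sticks are required, but only 8 are allowed.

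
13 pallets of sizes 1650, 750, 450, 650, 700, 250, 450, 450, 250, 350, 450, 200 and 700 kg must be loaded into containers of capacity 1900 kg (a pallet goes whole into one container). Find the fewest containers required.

4

Total = 1650 + 750 + 700 + 700 + 650 + 450 + 450 + 450 + 450 + 350 + 250 + 250 + 200 = 7300 kg.
Lower bound: ⌈7300/1900⌉ = 4 containers.
A packing using 4 containers:
  container 1: 1650 + 250 = 1900
  container 2: 750 + 700 + 450 = 1900
  container 3: 700 + 650 + 450 = 1800
  container 4: 450 + 450 + 350 + 250 + 200 = 1700
This matches the lower bound, so 4 is optimal.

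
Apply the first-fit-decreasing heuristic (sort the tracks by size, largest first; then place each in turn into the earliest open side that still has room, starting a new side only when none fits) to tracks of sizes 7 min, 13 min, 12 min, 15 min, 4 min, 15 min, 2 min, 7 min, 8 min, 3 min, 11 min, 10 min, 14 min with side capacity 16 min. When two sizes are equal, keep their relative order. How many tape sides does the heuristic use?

Sorted descending: 15, 15, 14, 13, 12, 11, 10, 8, 7, 7, 4, 3, 2.
  15 → side 1 (new)  [load 15/16]
  15 → side 2 (new)  [load 15/16]
  14 → side 3 (new)  [load 14/16]
  13 → side 4 (new)  [load 13/16]
  12 → side 5 (new)  [load 12/16]
  11 → side 6 (new)  [load 11/16]
  10 → side 7 (new)  [load 10/16]
  8 → side 8 (new)  [load 8/16]
  7 → side 8  [load 15/16]
  7 → side 9 (new)  [load 7/16]
  4 → side 5  [load 16/16]
  3 → side 4  [load 16/16]
  2 → side 3  [load 16/16]
9 tape sides opened.

9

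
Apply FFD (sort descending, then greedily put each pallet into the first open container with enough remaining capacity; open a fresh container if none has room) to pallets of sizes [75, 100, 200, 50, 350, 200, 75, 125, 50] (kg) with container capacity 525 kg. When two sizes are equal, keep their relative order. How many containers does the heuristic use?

Sorted descending: 350, 200, 200, 125, 100, 75, 75, 50, 50.
  350 → container 1 (new)  [load 350/525]
  200 → container 2 (new)  [load 200/525]
  200 → container 2  [load 400/525]
  125 → container 1  [load 475/525]
  100 → container 2  [load 500/525]
  75 → container 3 (new)  [load 75/525]
  75 → container 3  [load 150/525]
  50 → container 1  [load 525/525]
  50 → container 3  [load 200/525]
3 containers opened.

3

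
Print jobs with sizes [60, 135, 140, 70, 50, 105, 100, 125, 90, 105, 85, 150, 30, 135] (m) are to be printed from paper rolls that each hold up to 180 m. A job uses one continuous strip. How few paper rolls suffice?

9

Total = 150 + 140 + 135 + 135 + 125 + 105 + 105 + 100 + 90 + 85 + 70 + 60 + 50 + 30 = 1380 m.
Lower bound: ⌈1380/180⌉ = 8 paper rolls.
A packing using 9 paper rolls:
  roll 1: 150 + 30 = 180
  roll 2: 140 = 140
  roll 3: 135 = 135
  roll 4: 135 = 135
  roll 5: 125 + 50 = 175
  roll 6: 105 + 70 = 175
  roll 7: 105 + 60 = 165
  roll 8: 100 = 100
  roll 9: 90 + 85 = 175
No arrangement into 8 paper rolls stays within capacity, so 9 is optimal.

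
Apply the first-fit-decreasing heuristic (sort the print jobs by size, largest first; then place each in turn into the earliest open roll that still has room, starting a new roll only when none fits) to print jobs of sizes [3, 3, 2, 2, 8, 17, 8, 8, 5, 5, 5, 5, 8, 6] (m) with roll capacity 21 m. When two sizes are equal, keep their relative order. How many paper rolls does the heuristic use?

5

Sorted descending: 17, 8, 8, 8, 8, 6, 5, 5, 5, 5, 3, 3, 2, 2.
  17 → roll 1 (new)  [load 17/21]
  8 → roll 2 (new)  [load 8/21]
  8 → roll 2  [load 16/21]
  8 → roll 3 (new)  [load 8/21]
  8 → roll 3  [load 16/21]
  6 → roll 4 (new)  [load 6/21]
  5 → roll 2  [load 21/21]
  5 → roll 3  [load 21/21]
  5 → roll 4  [load 11/21]
  5 → roll 4  [load 16/21]
  3 → roll 1  [load 20/21]
  3 → roll 4  [load 19/21]
  2 → roll 4  [load 21/21]
  2 → roll 5 (new)  [load 2/21]
5 paper rolls opened.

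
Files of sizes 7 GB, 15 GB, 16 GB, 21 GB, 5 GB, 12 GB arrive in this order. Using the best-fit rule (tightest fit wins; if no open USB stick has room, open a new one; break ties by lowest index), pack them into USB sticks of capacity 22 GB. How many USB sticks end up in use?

  7 → USB stick 1 (new)  [load 7/22]
  15 → USB stick 1  [load 22/22]
  16 → USB stick 2 (new)  [load 16/22]
  21 → USB stick 3 (new)  [load 21/22]
  5 → USB stick 2  [load 21/22]
  12 → USB stick 4 (new)  [load 12/22]
4 USB sticks opened.

4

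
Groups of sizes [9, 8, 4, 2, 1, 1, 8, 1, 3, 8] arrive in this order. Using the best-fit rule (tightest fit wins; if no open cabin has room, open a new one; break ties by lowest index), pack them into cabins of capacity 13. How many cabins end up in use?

4

  9 → cabin 1 (new)  [load 9/13]
  8 → cabin 2 (new)  [load 8/13]
  4 → cabin 1  [load 13/13]
  2 → cabin 2  [load 10/13]
  1 → cabin 2  [load 11/13]
  1 → cabin 2  [load 12/13]
  8 → cabin 3 (new)  [load 8/13]
  1 → cabin 2  [load 13/13]
  3 → cabin 3  [load 11/13]
  8 → cabin 4 (new)  [load 8/13]
4 cabins opened.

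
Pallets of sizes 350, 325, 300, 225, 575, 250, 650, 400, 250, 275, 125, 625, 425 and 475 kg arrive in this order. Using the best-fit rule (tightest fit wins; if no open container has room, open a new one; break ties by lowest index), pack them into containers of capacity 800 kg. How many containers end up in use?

8

  350 → container 1 (new)  [load 350/800]
  325 → container 1  [load 675/800]
  300 → container 2 (new)  [load 300/800]
  225 → container 2  [load 525/800]
  575 → container 3 (new)  [load 575/800]
  250 → container 2  [load 775/800]
  650 → container 4 (new)  [load 650/800]
  400 → container 5 (new)  [load 400/800]
  250 → container 5  [load 650/800]
  275 → container 6 (new)  [load 275/800]
  125 → container 1  [load 800/800]
  625 → container 7 (new)  [load 625/800]
  425 → container 6  [load 700/800]
  475 → container 8 (new)  [load 475/800]
8 containers opened.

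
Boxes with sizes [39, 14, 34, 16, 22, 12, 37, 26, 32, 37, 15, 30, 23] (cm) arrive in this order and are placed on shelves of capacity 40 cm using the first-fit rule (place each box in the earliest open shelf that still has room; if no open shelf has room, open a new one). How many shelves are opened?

10

  39 → shelf 1 (new)  [load 39/40]
  14 → shelf 2 (new)  [load 14/40]
  34 → shelf 3 (new)  [load 34/40]
  16 → shelf 2  [load 30/40]
  22 → shelf 4 (new)  [load 22/40]
  12 → shelf 4  [load 34/40]
  37 → shelf 5 (new)  [load 37/40]
  26 → shelf 6 (new)  [load 26/40]
  32 → shelf 7 (new)  [load 32/40]
  37 → shelf 8 (new)  [load 37/40]
  15 → shelf 9 (new)  [load 15/40]
  30 → shelf 10 (new)  [load 30/40]
  23 → shelf 9  [load 38/40]
10 shelves opened.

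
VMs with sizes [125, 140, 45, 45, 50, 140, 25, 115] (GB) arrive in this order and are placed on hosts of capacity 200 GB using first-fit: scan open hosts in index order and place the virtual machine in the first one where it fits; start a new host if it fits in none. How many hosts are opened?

  125 → host 1 (new)  [load 125/200]
  140 → host 2 (new)  [load 140/200]
  45 → host 1  [load 170/200]
  45 → host 2  [load 185/200]
  50 → host 3 (new)  [load 50/200]
  140 → host 3  [load 190/200]
  25 → host 1  [load 195/200]
  115 → host 4 (new)  [load 115/200]
4 hosts opened.

4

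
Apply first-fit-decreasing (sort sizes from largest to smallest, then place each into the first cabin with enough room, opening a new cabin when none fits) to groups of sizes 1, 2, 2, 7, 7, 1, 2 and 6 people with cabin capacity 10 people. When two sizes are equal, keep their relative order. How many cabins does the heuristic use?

3

Sorted descending: 7, 7, 6, 2, 2, 2, 1, 1.
  7 → cabin 1 (new)  [load 7/10]
  7 → cabin 2 (new)  [load 7/10]
  6 → cabin 3 (new)  [load 6/10]
  2 → cabin 1  [load 9/10]
  2 → cabin 2  [load 9/10]
  2 → cabin 3  [load 8/10]
  1 → cabin 1  [load 10/10]
  1 → cabin 2  [load 10/10]
3 cabins opened.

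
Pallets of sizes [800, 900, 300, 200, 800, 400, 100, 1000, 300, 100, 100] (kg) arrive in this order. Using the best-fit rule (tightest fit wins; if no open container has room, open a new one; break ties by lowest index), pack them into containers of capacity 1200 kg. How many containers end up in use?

  800 → container 1 (new)  [load 800/1200]
  900 → container 2 (new)  [load 900/1200]
  300 → container 2  [load 1200/1200]
  200 → container 1  [load 1000/1200]
  800 → container 3 (new)  [load 800/1200]
  400 → container 3  [load 1200/1200]
  100 → container 1  [load 1100/1200]
  1000 → container 4 (new)  [load 1000/1200]
  300 → container 5 (new)  [load 300/1200]
  100 → container 1  [load 1200/1200]
  100 → container 4  [load 1100/1200]
5 containers opened.

5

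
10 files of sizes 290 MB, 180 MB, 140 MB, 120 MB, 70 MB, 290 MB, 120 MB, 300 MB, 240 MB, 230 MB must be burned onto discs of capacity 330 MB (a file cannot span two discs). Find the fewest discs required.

7

Total = 300 + 290 + 290 + 240 + 230 + 180 + 140 + 120 + 120 + 70 = 1980 MB.
Lower bound: ⌈1980/330⌉ = 6 discs.
A packing using 7 discs:
  disc 1: 300 = 300
  disc 2: 290 = 290
  disc 3: 290 = 290
  disc 4: 240 + 70 = 310
  disc 5: 230 = 230
  disc 6: 180 + 140 = 320
  disc 7: 120 + 120 = 240
No arrangement into 6 discs stays within capacity, so 7 is optimal.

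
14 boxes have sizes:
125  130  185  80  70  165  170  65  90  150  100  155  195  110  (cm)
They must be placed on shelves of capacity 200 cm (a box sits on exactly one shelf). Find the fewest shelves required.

Total = 195 + 185 + 170 + 165 + 155 + 150 + 130 + 125 + 110 + 100 + 90 + 80 + 70 + 65 = 1790 cm.
Lower bound: ⌈1790/200⌉ = 9 shelves.
A packing using 10 shelves:
  shelf 1: 195 = 195
  shelf 2: 185 = 185
  shelf 3: 170 = 170
  shelf 4: 165 = 165
  shelf 5: 155 = 155
  shelf 6: 150 = 150
  shelf 7: 130 + 70 = 200
  shelf 8: 125 + 65 = 190
  shelf 9: 110 + 90 = 200
  shelf 10: 100 + 80 = 180
No arrangement into 9 shelves stays within capacity, so 10 is optimal.

10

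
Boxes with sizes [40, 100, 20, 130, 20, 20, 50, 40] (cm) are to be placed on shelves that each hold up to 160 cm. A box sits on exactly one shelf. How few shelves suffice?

Total = 130 + 100 + 50 + 40 + 40 + 20 + 20 + 20 = 420 cm.
Lower bound: ⌈420/160⌉ = 3 shelves.
A packing using 3 shelves:
  shelf 1: 130 + 20 = 150
  shelf 2: 100 + 50 = 150
  shelf 3: 40 + 40 + 20 + 20 = 120
This matches the lower bound, so 3 is optimal.

3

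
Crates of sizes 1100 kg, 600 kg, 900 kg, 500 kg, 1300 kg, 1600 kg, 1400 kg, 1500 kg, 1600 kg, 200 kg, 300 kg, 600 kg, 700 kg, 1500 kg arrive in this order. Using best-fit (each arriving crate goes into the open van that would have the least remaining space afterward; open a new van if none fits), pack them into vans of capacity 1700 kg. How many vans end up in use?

  1100 → van 1 (new)  [load 1100/1700]
  600 → van 1  [load 1700/1700]
  900 → van 2 (new)  [load 900/1700]
  500 → van 2  [load 1400/1700]
  1300 → van 3 (new)  [load 1300/1700]
  1600 → van 4 (new)  [load 1600/1700]
  1400 → van 5 (new)  [load 1400/1700]
  1500 → van 6 (new)  [load 1500/1700]
  1600 → van 7 (new)  [load 1600/1700]
  200 → van 6  [load 1700/1700]
  300 → van 2  [load 1700/1700]
  600 → van 8 (new)  [load 600/1700]
  700 → van 8  [load 1300/1700]
  1500 → van 9 (new)  [load 1500/1700]
9 vans opened.

9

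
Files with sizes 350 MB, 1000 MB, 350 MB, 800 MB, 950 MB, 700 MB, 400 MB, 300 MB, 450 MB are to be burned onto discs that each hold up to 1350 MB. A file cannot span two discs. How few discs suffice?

Total = 1000 + 950 + 800 + 700 + 450 + 400 + 350 + 350 + 300 = 5300 MB.
Lower bound: ⌈5300/1350⌉ = 4 discs.
A packing using 4 discs:
  disc 1: 1000 + 350 = 1350
  disc 2: 950 + 400 = 1350
  disc 3: 800 + 450 = 1250
  disc 4: 700 + 350 + 300 = 1350
This matches the lower bound, so 4 is optimal.

4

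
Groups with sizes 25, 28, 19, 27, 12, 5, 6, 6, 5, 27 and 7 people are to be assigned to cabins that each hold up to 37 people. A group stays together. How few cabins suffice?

5

Total = 28 + 27 + 27 + 25 + 19 + 12 + 7 + 6 + 6 + 5 + 5 = 167 people.
Lower bound: ⌈167/37⌉ = 5 cabins.
A packing using 5 cabins:
  cabin 1: 28 + 7 = 35
  cabin 2: 27 + 6 = 33
  cabin 3: 27 + 6 = 33
  cabin 4: 25 + 12 = 37
  cabin 5: 19 + 5 + 5 = 29
This matches the lower bound, so 5 is optimal.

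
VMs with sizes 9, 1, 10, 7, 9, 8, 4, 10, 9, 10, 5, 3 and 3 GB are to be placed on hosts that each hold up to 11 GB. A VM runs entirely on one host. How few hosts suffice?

9

Total = 10 + 10 + 10 + 9 + 9 + 9 + 8 + 7 + 5 + 4 + 3 + 3 + 1 = 88 GB.
Lower bound: ⌈88/11⌉ = 8 hosts.
A packing using 9 hosts:
  host 1: 10 + 1 = 11
  host 2: 10 = 10
  host 3: 10 = 10
  host 4: 9 = 9
  host 5: 9 = 9
  host 6: 9 = 9
  host 7: 8 + 3 = 11
  host 8: 7 + 4 = 11
  host 9: 5 + 3 = 8
No arrangement into 8 hosts stays within capacity, so 9 is optimal.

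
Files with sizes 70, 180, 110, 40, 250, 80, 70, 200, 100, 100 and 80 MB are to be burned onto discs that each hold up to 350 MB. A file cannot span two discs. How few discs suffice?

4

Total = 250 + 200 + 180 + 110 + 100 + 100 + 80 + 80 + 70 + 70 + 40 = 1280 MB.
Lower bound: ⌈1280/350⌉ = 4 discs.
A packing using 4 discs:
  disc 1: 250 + 100 = 350
  disc 2: 200 + 110 + 40 = 350
  disc 3: 180 + 100 + 70 = 350
  disc 4: 80 + 80 + 70 = 230
This matches the lower bound, so 4 is optimal.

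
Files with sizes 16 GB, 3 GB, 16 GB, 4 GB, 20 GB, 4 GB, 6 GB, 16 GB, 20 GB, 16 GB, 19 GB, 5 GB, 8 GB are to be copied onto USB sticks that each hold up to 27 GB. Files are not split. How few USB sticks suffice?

7

Total = 20 + 20 + 19 + 16 + 16 + 16 + 16 + 8 + 6 + 5 + 4 + 4 + 3 = 153 GB.
Lower bound: ⌈153/27⌉ = 6 USB sticks.
Also, 7 files each exceed 27/2 GB, and no two of those can share a USB stick, so at least 7 USB sticks are needed.
A packing using 7 USB sticks:
  USB stick 1: 20 + 6 = 26
  USB stick 2: 20 + 5 = 25
  USB stick 3: 19 + 8 = 27
  USB stick 4: 16 + 4 + 4 + 3 = 27
  USB stick 5: 16 = 16
  USB stick 6: 16 = 16
  USB stick 7: 16 = 16
This matches the lower bound, so 7 is optimal.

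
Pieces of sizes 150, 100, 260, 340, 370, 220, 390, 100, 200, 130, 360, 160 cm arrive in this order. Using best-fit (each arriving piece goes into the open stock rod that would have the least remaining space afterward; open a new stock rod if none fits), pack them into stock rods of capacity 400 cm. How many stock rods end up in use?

  150 → stock rod 1 (new)  [load 150/400]
  100 → stock rod 1  [load 250/400]
  260 → stock rod 2 (new)  [load 260/400]
  340 → stock rod 3 (new)  [load 340/400]
  370 → stock rod 4 (new)  [load 370/400]
  220 → stock rod 5 (new)  [load 220/400]
  390 → stock rod 6 (new)  [load 390/400]
  100 → stock rod 2  [load 360/400]
  200 → stock rod 7 (new)  [load 200/400]
  130 → stock rod 1  [load 380/400]
  360 → stock rod 8 (new)  [load 360/400]
  160 → stock rod 5  [load 380/400]
8 stock rods opened.

8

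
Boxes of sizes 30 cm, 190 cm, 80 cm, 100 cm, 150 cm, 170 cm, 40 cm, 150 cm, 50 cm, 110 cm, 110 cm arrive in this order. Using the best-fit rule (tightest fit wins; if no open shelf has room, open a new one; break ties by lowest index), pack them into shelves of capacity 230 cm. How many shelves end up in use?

  30 → shelf 1 (new)  [load 30/230]
  190 → shelf 1  [load 220/230]
  80 → shelf 2 (new)  [load 80/230]
  100 → shelf 2  [load 180/230]
  150 → shelf 3 (new)  [load 150/230]
  170 → shelf 4 (new)  [load 170/230]
  40 → shelf 2  [load 220/230]
  150 → shelf 5 (new)  [load 150/230]
  50 → shelf 4  [load 220/230]
  110 → shelf 6 (new)  [load 110/230]
  110 → shelf 6  [load 220/230]
6 shelves opened.

6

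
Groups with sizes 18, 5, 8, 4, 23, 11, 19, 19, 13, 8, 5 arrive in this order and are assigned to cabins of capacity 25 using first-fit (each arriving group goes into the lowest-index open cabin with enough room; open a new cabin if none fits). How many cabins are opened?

  18 → cabin 1 (new)  [load 18/25]
  5 → cabin 1  [load 23/25]
  8 → cabin 2 (new)  [load 8/25]
  4 → cabin 2  [load 12/25]
  23 → cabin 3 (new)  [load 23/25]
  11 → cabin 2  [load 23/25]
  19 → cabin 4 (new)  [load 19/25]
  19 → cabin 5 (new)  [load 19/25]
  13 → cabin 6 (new)  [load 13/25]
  8 → cabin 6  [load 21/25]
  5 → cabin 4  [load 24/25]
6 cabins opened.

6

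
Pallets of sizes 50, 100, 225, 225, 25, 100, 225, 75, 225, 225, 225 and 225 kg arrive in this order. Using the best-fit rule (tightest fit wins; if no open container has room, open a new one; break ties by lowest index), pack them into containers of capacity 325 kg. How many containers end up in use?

  50 → container 1 (new)  [load 50/325]
  100 → container 1  [load 150/325]
  225 → container 2 (new)  [load 225/325]
  225 → container 3 (new)  [load 225/325]
  25 → container 2  [load 250/325]
  100 → container 3  [load 325/325]
  225 → container 4 (new)  [load 225/325]
  75 → container 2  [load 325/325]
  225 → container 5 (new)  [load 225/325]
  225 → container 6 (new)  [load 225/325]
  225 → container 7 (new)  [load 225/325]
  225 → container 8 (new)  [load 225/325]
8 containers opened.

8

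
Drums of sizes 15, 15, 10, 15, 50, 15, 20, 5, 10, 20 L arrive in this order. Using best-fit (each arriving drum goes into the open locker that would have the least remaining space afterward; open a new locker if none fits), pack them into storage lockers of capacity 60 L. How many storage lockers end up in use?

  15 → locker 1 (new)  [load 15/60]
  15 → locker 1  [load 30/60]
  10 → locker 1  [load 40/60]
  15 → locker 1  [load 55/60]
  50 → locker 2 (new)  [load 50/60]
  15 → locker 3 (new)  [load 15/60]
  20 → locker 3  [load 35/60]
  5 → locker 1  [load 60/60]
  10 → locker 2  [load 60/60]
  20 → locker 3  [load 55/60]
3 storage lockers opened.

3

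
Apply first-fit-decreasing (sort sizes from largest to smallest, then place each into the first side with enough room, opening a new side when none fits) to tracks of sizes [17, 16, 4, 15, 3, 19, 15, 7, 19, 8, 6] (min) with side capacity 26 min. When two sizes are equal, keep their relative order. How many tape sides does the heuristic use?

Sorted descending: 19, 19, 17, 16, 15, 15, 8, 7, 6, 4, 3.
  19 → side 1 (new)  [load 19/26]
  19 → side 2 (new)  [load 19/26]
  17 → side 3 (new)  [load 17/26]
  16 → side 4 (new)  [load 16/26]
  15 → side 5 (new)  [load 15/26]
  15 → side 6 (new)  [load 15/26]
  8 → side 3  [load 25/26]
  7 → side 1  [load 26/26]
  6 → side 2  [load 25/26]
  4 → side 4  [load 20/26]
  3 → side 4  [load 23/26]
6 tape sides opened.

6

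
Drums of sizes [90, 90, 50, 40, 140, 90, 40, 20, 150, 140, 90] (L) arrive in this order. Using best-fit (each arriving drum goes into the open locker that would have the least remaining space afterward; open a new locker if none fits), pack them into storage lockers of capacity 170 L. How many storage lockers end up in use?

  90 → locker 1 (new)  [load 90/170]
  90 → locker 2 (new)  [load 90/170]
  50 → locker 1  [load 140/170]
  40 → locker 2  [load 130/170]
  140 → locker 3 (new)  [load 140/170]
  90 → locker 4 (new)  [load 90/170]
  40 → locker 2  [load 170/170]
  20 → locker 1  [load 160/170]
  150 → locker 5 (new)  [load 150/170]
  140 → locker 6 (new)  [load 140/170]
  90 → locker 7 (new)  [load 90/170]
7 storage lockers opened.

7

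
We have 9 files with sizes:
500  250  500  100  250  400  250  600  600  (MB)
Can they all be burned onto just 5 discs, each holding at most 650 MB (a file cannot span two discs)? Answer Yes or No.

Total = 3450 MB; ⌈3450/650⌉ = 6.
At least 6 discs are required, but only 5 are allowed.

No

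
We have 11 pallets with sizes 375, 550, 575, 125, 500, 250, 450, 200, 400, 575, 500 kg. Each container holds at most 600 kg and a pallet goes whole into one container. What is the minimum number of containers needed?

9

Total = 575 + 575 + 550 + 500 + 500 + 450 + 400 + 375 + 250 + 200 + 125 = 4500 kg.
Lower bound: ⌈4500/600⌉ = 8 containers.
A packing using 9 containers:
  container 1: 575 = 575
  container 2: 575 = 575
  container 3: 550 = 550
  container 4: 500 = 500
  container 5: 500 = 500
  container 6: 450 + 125 = 575
  container 7: 400 + 200 = 600
  container 8: 375 = 375
  container 9: 250 = 250
No arrangement into 8 containers stays within capacity, so 9 is optimal.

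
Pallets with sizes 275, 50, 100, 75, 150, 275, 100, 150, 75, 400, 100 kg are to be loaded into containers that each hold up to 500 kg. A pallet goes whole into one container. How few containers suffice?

4

Total = 400 + 275 + 275 + 150 + 150 + 100 + 100 + 100 + 75 + 75 + 50 = 1750 kg.
Lower bound: ⌈1750/500⌉ = 4 containers.
A packing using 4 containers:
  container 1: 400 + 100 = 500
  container 2: 275 + 150 + 75 = 500
  container 3: 275 + 150 + 75 = 500
  container 4: 100 + 100 + 50 = 250
This matches the lower bound, so 4 is optimal.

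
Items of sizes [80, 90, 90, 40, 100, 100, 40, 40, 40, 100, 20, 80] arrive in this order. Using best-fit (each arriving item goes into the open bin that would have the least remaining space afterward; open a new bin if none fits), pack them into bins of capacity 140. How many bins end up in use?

  80 → bin 1 (new)  [load 80/140]
  90 → bin 2 (new)  [load 90/140]
  90 → bin 3 (new)  [load 90/140]
  40 → bin 2  [load 130/140]
  100 → bin 4 (new)  [load 100/140]
  100 → bin 5 (new)  [load 100/140]
  40 → bin 4  [load 140/140]
  40 → bin 5  [load 140/140]
  40 → bin 3  [load 130/140]
  100 → bin 6 (new)  [load 100/140]
  20 → bin 6  [load 120/140]
  80 → bin 7 (new)  [load 80/140]
7 bins opened.

7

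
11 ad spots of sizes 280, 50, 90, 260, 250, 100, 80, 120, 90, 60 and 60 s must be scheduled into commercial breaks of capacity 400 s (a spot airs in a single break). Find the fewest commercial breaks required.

4

Total = 280 + 260 + 250 + 120 + 100 + 90 + 90 + 80 + 60 + 60 + 50 = 1440 s.
Lower bound: ⌈1440/400⌉ = 4 commercial breaks.
A packing using 4 commercial breaks:
  break 1: 280 + 120 = 400
  break 2: 260 + 100 = 360
  break 3: 250 + 90 + 60 = 400
  break 4: 90 + 80 + 60 + 50 = 280
This matches the lower bound, so 4 is optimal.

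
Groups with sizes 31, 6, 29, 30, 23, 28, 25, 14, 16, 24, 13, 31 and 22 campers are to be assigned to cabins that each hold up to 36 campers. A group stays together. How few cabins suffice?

Total = 31 + 31 + 30 + 29 + 28 + 25 + 24 + 23 + 22 + 16 + 14 + 13 + 6 = 292 campers.
Lower bound: ⌈292/36⌉ = 9 cabins.
A packing using 10 cabins:
  cabin 1: 31 = 31
  cabin 2: 31 = 31
  cabin 3: 30 + 6 = 36
  cabin 4: 29 = 29
  cabin 5: 28 = 28
  cabin 6: 25 = 25
  cabin 7: 24 = 24
  cabin 8: 23 + 13 = 36
  cabin 9: 22 + 14 = 36
  cabin 10: 16 = 16
No arrangement into 9 cabins stays within capacity, so 10 is optimal.

10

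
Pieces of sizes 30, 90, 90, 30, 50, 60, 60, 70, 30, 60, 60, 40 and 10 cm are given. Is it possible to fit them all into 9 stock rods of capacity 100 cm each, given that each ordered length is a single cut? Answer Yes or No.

A valid assignment using 8 stock rods:
  stock rod 1: 90 + 10 = 100
  stock rod 2: 90 = 90
  stock rod 3: 70 + 30 = 100
  stock rod 4: 60 + 40 = 100
  stock rod 5: 60 + 30 = 90
  stock rod 6: 60 + 30 = 90
  stock rod 7: 60 = 60
  stock rod 8: 50 = 50
That uses only 8 ≤ 9, so 9 stock rods are enough.

Yes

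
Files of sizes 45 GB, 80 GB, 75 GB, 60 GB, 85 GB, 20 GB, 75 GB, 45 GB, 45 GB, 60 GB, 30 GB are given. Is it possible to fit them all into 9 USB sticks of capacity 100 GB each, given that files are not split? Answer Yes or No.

Yes

A valid assignment using 8 USB sticks:
  USB stick 1: 85 = 85
  USB stick 2: 80 + 20 = 100
  USB stick 3: 75 = 75
  USB stick 4: 75 = 75
  USB stick 5: 60 + 30 = 90
  USB stick 6: 60 = 60
  USB stick 7: 45 + 45 = 90
  USB stick 8: 45 = 45
That uses only 8 ≤ 9, so 9 USB sticks are enough.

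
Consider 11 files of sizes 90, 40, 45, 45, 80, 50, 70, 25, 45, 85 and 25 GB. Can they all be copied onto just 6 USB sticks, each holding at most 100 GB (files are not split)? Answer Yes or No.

No

Total = 600 GB; ⌈600/100⌉ = 6.
The bound of 6 does not rule out 6, but exhaustive search shows no assignment into 6 USB sticks of capacity 100 GB exists — the minimum is 7.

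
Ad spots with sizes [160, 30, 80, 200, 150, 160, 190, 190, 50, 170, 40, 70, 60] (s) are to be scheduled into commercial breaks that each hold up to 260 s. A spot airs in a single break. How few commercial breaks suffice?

Total = 200 + 190 + 190 + 170 + 160 + 160 + 150 + 80 + 70 + 60 + 50 + 40 + 30 = 1550 s.
Lower bound: ⌈1550/260⌉ = 6 commercial breaks.
Also, 7 ad spots each exceed 130 s, and no two of those can share a break, so at least 7 commercial breaks are needed.
A packing using 7 commercial breaks:
  break 1: 200 + 60 = 260
  break 2: 190 + 70 = 260
  break 3: 190 + 50 = 240
  break 4: 170 + 80 = 250
  break 5: 160 + 40 + 30 = 230
  break 6: 160 = 160
  break 7: 150 = 150
This matches the lower bound, so 7 is optimal.

7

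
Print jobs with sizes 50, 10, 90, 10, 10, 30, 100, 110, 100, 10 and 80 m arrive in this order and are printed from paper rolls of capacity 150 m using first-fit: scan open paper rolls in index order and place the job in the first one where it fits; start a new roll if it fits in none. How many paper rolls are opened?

5

  50 → roll 1 (new)  [load 50/150]
  10 → roll 1  [load 60/150]
  90 → roll 1  [load 150/150]
  10 → roll 2 (new)  [load 10/150]
  10 → roll 2  [load 20/150]
  30 → roll 2  [load 50/150]
  100 → roll 2  [load 150/150]
  110 → roll 3 (new)  [load 110/150]
  100 → roll 4 (new)  [load 100/150]
  10 → roll 3  [load 120/150]
  80 → roll 5 (new)  [load 80/150]
5 paper rolls opened.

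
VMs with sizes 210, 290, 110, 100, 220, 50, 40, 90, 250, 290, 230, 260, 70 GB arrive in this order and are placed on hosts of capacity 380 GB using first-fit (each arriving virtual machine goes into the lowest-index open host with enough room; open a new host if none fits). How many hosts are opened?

  210 → host 1 (new)  [load 210/380]
  290 → host 2 (new)  [load 290/380]
  110 → host 1  [load 320/380]
  100 → host 3 (new)  [load 100/380]
  220 → host 3  [load 320/380]
  50 → host 1  [load 370/380]
  40 → host 2  [load 330/380]
  90 → host 4 (new)  [load 90/380]
  250 → host 4  [load 340/380]
  290 → host 5 (new)  [load 290/380]
  230 → host 6 (new)  [load 230/380]
  260 → host 7 (new)  [load 260/380]
  70 → host 5  [load 360/380]
7 hosts opened.

7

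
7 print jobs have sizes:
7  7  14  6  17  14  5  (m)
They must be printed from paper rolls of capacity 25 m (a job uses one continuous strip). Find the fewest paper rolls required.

Total = 17 + 14 + 14 + 7 + 7 + 6 + 5 = 70 m.
Lower bound: ⌈70/25⌉ = 3 paper rolls.
A packing using 3 paper rolls:
  roll 1: 17 + 7 = 24
  roll 2: 14 + 7 = 21
  roll 3: 14 + 6 + 5 = 25
This matches the lower bound, so 3 is optimal.

3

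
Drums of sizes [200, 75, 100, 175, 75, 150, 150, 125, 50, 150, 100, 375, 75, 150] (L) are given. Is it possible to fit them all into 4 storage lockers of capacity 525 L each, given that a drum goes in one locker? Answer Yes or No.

A valid assignment using 4 storage lockers:
  locker 1: 375 + 150 = 525
  locker 2: 200 + 175 + 150 = 525
  locker 3: 150 + 150 + 125 + 100 = 525
  locker 4: 100 + 75 + 75 + 75 + 50 = 375
Every load is within 525 L, so 4 storage lockers suffice.

Yes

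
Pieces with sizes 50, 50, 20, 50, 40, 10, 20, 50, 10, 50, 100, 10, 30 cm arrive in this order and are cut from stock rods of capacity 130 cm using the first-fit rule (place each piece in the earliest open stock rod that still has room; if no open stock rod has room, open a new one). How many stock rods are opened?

  50 → stock rod 1 (new)  [load 50/130]
  50 → stock rod 1  [load 100/130]
  20 → stock rod 1  [load 120/130]
  50 → stock rod 2 (new)  [load 50/130]
  40 → stock rod 2  [load 90/130]
  10 → stock rod 1  [load 130/130]
  20 → stock rod 2  [load 110/130]
  50 → stock rod 3 (new)  [load 50/130]
  10 → stock rod 2  [load 120/130]
  50 → stock rod 3  [load 100/130]
  100 → stock rod 4 (new)  [load 100/130]
  10 → stock rod 2  [load 130/130]
  30 → stock rod 3  [load 130/130]
4 stock rods opened.

4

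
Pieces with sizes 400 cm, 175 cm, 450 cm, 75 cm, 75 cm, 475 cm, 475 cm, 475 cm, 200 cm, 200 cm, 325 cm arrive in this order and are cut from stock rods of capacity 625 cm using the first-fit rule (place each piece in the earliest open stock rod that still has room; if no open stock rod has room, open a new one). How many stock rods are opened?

  400 → stock rod 1 (new)  [load 400/625]
  175 → stock rod 1  [load 575/625]
  450 → stock rod 2 (new)  [load 450/625]
  75 → stock rod 2  [load 525/625]
  75 → stock rod 2  [load 600/625]
  475 → stock rod 3 (new)  [load 475/625]
  475 → stock rod 4 (new)  [load 475/625]
  475 → stock rod 5 (new)  [load 475/625]
  200 → stock rod 6 (new)  [load 200/625]
  200 → stock rod 6  [load 400/625]
  325 → stock rod 7 (new)  [load 325/625]
7 stock rods opened.

7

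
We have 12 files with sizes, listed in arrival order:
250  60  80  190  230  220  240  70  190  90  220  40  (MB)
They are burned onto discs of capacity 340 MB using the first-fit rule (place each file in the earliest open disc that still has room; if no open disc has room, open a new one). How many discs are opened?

  250 → disc 1 (new)  [load 250/340]
  60 → disc 1  [load 310/340]
  80 → disc 2 (new)  [load 80/340]
  190 → disc 2  [load 270/340]
  230 → disc 3 (new)  [load 230/340]
  220 → disc 4 (new)  [load 220/340]
  240 → disc 5 (new)  [load 240/340]
  70 → disc 2  [load 340/340]
  190 → disc 6 (new)  [load 190/340]
  90 → disc 3  [load 320/340]
  220 → disc 7 (new)  [load 220/340]
  40 → disc 4  [load 260/340]
7 discs opened.

7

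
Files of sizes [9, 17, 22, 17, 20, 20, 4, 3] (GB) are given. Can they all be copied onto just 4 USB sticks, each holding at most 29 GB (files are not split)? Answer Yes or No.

No

Total = 112 GB; ⌈112/29⌉ = 4.
5 files each exceed half the capacity and cannot share a USB stick, forcing at least 5 USB sticks.
At least 5 USB sticks are required, but only 4 are allowed.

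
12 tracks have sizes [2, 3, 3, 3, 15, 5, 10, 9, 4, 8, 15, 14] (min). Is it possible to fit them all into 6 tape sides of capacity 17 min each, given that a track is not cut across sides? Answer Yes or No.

Yes

A valid assignment using 6 tape sides:
  side 1: 15 + 2 = 17
  side 2: 15 = 15
  side 3: 14 + 3 = 17
  side 4: 10 + 5 = 15
  side 5: 9 + 8 = 17
  side 6: 4 + 3 + 3 = 10
Every load is within 17 min, so 6 tape sides suffice.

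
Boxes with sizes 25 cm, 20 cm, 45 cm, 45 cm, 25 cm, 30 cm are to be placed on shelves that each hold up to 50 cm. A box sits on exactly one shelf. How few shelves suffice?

Total = 45 + 45 + 30 + 25 + 25 + 20 = 190 cm.
Lower bound: ⌈190/50⌉ = 4 shelves.
A packing using 4 shelves:
  shelf 1: 45 = 45
  shelf 2: 45 = 45
  shelf 3: 30 + 20 = 50
  shelf 4: 25 + 25 = 50
This matches the lower bound, so 4 is optimal.

4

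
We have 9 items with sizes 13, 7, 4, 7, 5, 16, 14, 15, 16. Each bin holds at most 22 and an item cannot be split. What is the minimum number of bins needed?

5

Total = 16 + 16 + 15 + 14 + 13 + 7 + 7 + 5 + 4 = 97.
Lower bound: ⌈97/22⌉ = 5 bins.
A packing using 5 bins:
  bin 1: 16 + 5 = 21
  bin 2: 16 + 4 = 20
  bin 3: 15 + 7 = 22
  bin 4: 14 + 7 = 21
  bin 5: 13 = 13
This matches the lower bound, so 5 is optimal.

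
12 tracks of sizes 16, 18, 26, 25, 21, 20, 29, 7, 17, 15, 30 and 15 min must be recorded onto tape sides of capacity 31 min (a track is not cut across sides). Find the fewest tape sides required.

Total = 30 + 29 + 26 + 25 + 21 + 20 + 18 + 17 + 16 + 15 + 15 + 7 = 239 min.
Lower bound: ⌈239/31⌉ = 8 tape sides.
Also, 9 tracks each exceed 31/2 min, and no two of those can share a side, so at least 9 tape sides are needed.
A packing using 10 tape sides:
  side 1: 30 = 30
  side 2: 29 = 29
  side 3: 26 = 26
  side 4: 25 = 25
  side 5: 21 + 7 = 28
  side 6: 20 = 20
  side 7: 18 = 18
  side 8: 17 = 17
  side 9: 16 + 15 = 31
  side 10: 15 = 15
No arrangement into 9 tape sides stays within capacity, so 10 is optimal.

10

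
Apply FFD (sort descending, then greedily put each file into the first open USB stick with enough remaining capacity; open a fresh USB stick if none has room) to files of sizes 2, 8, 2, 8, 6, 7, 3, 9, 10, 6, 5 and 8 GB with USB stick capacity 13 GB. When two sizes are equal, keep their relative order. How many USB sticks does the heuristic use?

7

Sorted descending: 10, 9, 8, 8, 8, 7, 6, 6, 5, 3, 2, 2.
  10 → USB stick 1 (new)  [load 10/13]
  9 → USB stick 2 (new)  [load 9/13]
  8 → USB stick 3 (new)  [load 8/13]
  8 → USB stick 4 (new)  [load 8/13]
  8 → USB stick 5 (new)  [load 8/13]
  7 → USB stick 6 (new)  [load 7/13]
  6 → USB stick 6  [load 13/13]
  6 → USB stick 7 (new)  [load 6/13]
  5 → USB stick 3  [load 13/13]
  3 → USB stick 1  [load 13/13]
  2 → USB stick 2  [load 11/13]
  2 → USB stick 2  [load 13/13]
7 USB sticks opened.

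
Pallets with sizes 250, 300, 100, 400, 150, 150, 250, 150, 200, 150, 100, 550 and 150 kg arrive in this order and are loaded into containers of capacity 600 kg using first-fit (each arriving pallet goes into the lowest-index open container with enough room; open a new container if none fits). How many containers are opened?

6

  250 → container 1 (new)  [load 250/600]
  300 → container 1  [load 550/600]
  100 → container 2 (new)  [load 100/600]
  400 → container 2  [load 500/600]
  150 → container 3 (new)  [load 150/600]
  150 → container 3  [load 300/600]
  250 → container 3  [load 550/600]
  150 → container 4 (new)  [load 150/600]
  200 → container 4  [load 350/600]
  150 → container 4  [load 500/600]
  100 → container 2  [load 600/600]
  550 → container 5 (new)  [load 550/600]
  150 → container 6 (new)  [load 150/600]
6 containers opened.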